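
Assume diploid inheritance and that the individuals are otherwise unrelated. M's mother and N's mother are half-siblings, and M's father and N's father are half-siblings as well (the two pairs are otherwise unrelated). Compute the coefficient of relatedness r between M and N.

Relatedness sums over independent paths through distinct common ancestors.
M and N are related in two ways: half first cousins through their mothers (r = 1/16) and half first cousins through their fathers (r = 1/16).
r = 1/16 + 1/16 = 1/8 = 0.125.

0.125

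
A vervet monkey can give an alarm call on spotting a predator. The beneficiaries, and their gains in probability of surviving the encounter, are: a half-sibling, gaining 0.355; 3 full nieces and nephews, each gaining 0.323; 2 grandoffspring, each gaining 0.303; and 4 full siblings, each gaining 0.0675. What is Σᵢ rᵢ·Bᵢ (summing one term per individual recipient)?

r to a half-sibling = 0.25 (half-sibs share one parent — one path of length 2: r = (1/2)^2 = 1/4).
r to a full niece or nephew = 0.25 (full aunt/uncle↔niece/nephew: two paths of length 3 through the shared grandparent pair: r = 2·(1/2)^3 = 1/4).
r to a grandoffspring = 1/4 (two parent–offspring links: r = (1/2)^2 = 1/4).
r to a full sibling = 1/2 (full sibs share both parents — two paths of length 2: r = 2·(1/2)^2 = 1/2).
Summing one r·B term per recipient: 1·0.25·0.355 + 3·0.25·0.323 + 2·0.25·0.303 + 4·0.5·0.0675 = 0.6175.

0.6175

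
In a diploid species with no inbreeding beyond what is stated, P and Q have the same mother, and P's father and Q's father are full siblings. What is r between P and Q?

0.375

Wright's path rule: contributions from independent ancestry routes add.
P and Q are related in two ways: half-sibs through their shared mother (r = 1/4) and first cousins through their fathers (r = 1/8).
r = 1/4 + 1/8 = 3/8 = 0.375.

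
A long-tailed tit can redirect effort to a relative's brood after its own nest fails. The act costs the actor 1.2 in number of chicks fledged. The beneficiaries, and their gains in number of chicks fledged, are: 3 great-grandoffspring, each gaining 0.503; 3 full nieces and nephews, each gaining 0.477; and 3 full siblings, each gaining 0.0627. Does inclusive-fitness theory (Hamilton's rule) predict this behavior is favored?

No

Hamilton's rule: the trait is favored when the sum of r·B over every recipient exceeds the actor's cost C.
r to a great-grandoffspring = 1/8 (three parent–offspring links: r = (1/2)^3 = 1/8).
r to a full niece or nephew = 0.25 (full aunt/uncle↔niece/nephew: two paths of length 3 through the shared grandparent pair: r = 2·(1/2)^3 = 1/4).
r to a full sibling = 1/2 (full sibs share both parents — two paths of length 2: r = 2·(1/2)^2 = 1/2).
Summing one r·B term per recipient: 3·0.125·0.503 + 3·0.25·0.477 + 3·0.5·0.0627 = 0.640425.
0.640425 < 1.2: the indirect benefit is less than the cost.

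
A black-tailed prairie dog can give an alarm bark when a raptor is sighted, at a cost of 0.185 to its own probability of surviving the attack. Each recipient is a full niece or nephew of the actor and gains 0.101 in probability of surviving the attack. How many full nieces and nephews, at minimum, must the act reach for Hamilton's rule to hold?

8

r to a full niece or nephew = 1/4 (full aunt/uncle↔niece/nephew: two paths of length 3 through the shared grandparent pair: r = 2·(1/2)^3 = 1/4).
Hamilton's rule: n·r·B > C  ⇒  n > C/(r·B) = 0.185/(0.25·0.101) = 7.327.
The smallest integer exceeding 7.327 is 8.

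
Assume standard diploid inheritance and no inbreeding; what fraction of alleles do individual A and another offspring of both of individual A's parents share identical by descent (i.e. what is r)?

Each parent–offspring link contributes a factor of 1/2, and independent paths through distinct common ancestors add.
Full sibs share both parents — two paths of length 2: r = 2·(1/2)^2 = 1/2.

0.5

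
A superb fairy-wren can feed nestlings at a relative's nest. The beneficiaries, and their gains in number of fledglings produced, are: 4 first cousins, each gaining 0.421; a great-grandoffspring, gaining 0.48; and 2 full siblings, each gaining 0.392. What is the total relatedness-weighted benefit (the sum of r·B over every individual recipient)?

0.6625

r to a first cousin = 0.125 (first cousins share one grandparent pair — two paths of length 4: r = 2·(1/2)^4 = 1/8).
r to a great-grandoffspring = 1/8 (three parent–offspring links: r = (1/2)^3 = 1/8).
r to a full sibling = 0.5 (full sibs share both parents — two paths of length 2: r = 2·(1/2)^2 = 1/2).
Summing one r·B term per recipient: 4·0.125·0.421 + 1·0.125·0.48 + 2·0.5·0.392 = 0.6625.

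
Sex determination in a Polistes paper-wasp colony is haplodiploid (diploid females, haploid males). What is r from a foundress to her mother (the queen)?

One meiotic link between diploid queen and diploid daughter: r = 1/2.

0.5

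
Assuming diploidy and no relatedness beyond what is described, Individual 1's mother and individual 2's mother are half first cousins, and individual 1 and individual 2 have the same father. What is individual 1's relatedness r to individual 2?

Wright's path rule: contributions from independent ancestry routes add.
Individual 1 and individual 2 are related in two ways: half second cousins through their mothers (r = 1/64) and half-sibs through their shared father (r = 1/4).
r = 1/64 + 1/4 = 0.265625.

0.265625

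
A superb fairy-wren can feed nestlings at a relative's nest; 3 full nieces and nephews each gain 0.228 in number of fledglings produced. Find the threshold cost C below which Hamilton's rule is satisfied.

r to a full niece or nephew = 1/4 (full aunt/uncle↔niece/nephew: two paths of length 3 through the shared grandparent pair: r = 2·(1/2)^3 = 1/4).
Hamilton's rule: n·r·B > C, so the trait is favored while C < n·r·B = 3·0.25·0.228 = 0.171.

0.171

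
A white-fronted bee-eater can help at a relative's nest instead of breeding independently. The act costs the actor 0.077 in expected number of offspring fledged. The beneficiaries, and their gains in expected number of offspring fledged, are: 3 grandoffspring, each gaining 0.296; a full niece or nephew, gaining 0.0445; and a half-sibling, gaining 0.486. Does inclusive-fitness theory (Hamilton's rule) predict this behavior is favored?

Hamilton's rule: the trait is favored when the sum of r·B over every recipient exceeds the actor's cost C.
r to a grandoffspring = 1/4 (two parent–offspring links: r = (1/2)^2 = 1/4).
r to a full niece or nephew = 1/4 (full aunt/uncle↔niece/nephew: two paths of length 3 through the shared grandparent pair: r = 2·(1/2)^3 = 1/4).
r to a half-sibling = 0.25 (half-sibs share one parent — one path of length 2: r = (1/2)^2 = 1/4).
Summing one r·B term per recipient: 3·0.25·0.296 + 1·0.25·0.0445 + 1·0.25·0.486 = 0.354625.
0.354625 > 0.077: the indirect benefit exceeds the cost.

Yes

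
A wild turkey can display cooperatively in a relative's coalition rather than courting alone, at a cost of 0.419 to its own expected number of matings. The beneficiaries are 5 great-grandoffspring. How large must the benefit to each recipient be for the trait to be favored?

r to a great-grandoffspring = 1/8 (three parent–offspring links: r = (1/2)^3 = 1/8).
Hamilton's rule with n recipients of equal r: n·r·B > C, so B > C/(n·r) = 0.419/(5·0.125) = 0.6704.

0.6704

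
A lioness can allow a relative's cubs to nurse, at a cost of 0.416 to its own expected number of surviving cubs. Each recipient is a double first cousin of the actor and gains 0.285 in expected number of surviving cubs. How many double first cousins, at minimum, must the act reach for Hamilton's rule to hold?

6

r to a double first cousin = 1/4 (double first cousins share both grandparent pairs — four paths of length 4: r = 4·(1/2)^4 = 1/4).
Hamilton's rule: n·r·B > C  ⇒  n > C/(r·B) = 0.416/(0.25·0.285) = 5.839.
The smallest integer exceeding 5.839 is 6.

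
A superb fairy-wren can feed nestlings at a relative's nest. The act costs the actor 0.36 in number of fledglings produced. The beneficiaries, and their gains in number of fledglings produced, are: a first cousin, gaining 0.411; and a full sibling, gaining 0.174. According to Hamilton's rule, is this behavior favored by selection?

Hamilton's rule: the trait is favored when the sum of r·B over every recipient exceeds the actor's cost C.
r to a first cousin = 0.125 (first cousins share one grandparent pair — two paths of length 4: r = 2·(1/2)^4 = 1/8).
r to a full sibling = 1/2 (full sibs share both parents — two paths of length 2: r = 2·(1/2)^2 = 1/2).
Summing one r·B term per recipient: 1·0.125·0.411 + 1·0.5·0.174 = 0.138375.
0.138375 < 0.36: the indirect benefit is less than the cost.

No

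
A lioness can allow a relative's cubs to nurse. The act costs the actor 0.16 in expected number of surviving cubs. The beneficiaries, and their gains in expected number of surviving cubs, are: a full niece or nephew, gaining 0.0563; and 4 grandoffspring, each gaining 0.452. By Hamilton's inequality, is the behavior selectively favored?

Hamilton's rule: the trait is favored when the sum of r·B over every recipient exceeds the actor's cost C.
r to a full niece or nephew = 1/4 (full aunt/uncle↔niece/nephew: two paths of length 3 through the shared grandparent pair: r = 2·(1/2)^3 = 1/4).
r to a grandoffspring = 1/4 (two parent–offspring links: r = (1/2)^2 = 1/4).
Summing one r·B term per recipient: 1·0.25·0.0563 + 4·0.25·0.452 = 0.466075.
0.466075 > 0.16: the indirect benefit exceeds the cost.

Yes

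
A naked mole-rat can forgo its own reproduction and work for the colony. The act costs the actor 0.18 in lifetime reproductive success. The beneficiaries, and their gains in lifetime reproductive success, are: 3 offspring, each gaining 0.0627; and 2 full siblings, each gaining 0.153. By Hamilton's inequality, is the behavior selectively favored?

Hamilton's rule: the trait is favored when the sum of r·B over every recipient exceeds the actor's cost C.
r to an offspring = 0.5 (one parent–offspring link: r = (1/2)^1 = 1/2).
r to a full sibling = 1/2 (full sibs share both parents — two paths of length 2: r = 2·(1/2)^2 = 1/2).
Summing one r·B term per recipient: 3·0.5·0.0627 + 2·0.5·0.153 = 0.24705.
0.24705 > 0.18: the indirect benefit exceeds the cost.

Yes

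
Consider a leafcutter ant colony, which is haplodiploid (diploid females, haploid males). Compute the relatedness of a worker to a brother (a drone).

Her haploid brother carries none of their father's genes and a random half of their mother's genome; that half matches the maternal half of her own genome with probability 1/2: r = 1/2 · 1/2 = 1/4.

0.25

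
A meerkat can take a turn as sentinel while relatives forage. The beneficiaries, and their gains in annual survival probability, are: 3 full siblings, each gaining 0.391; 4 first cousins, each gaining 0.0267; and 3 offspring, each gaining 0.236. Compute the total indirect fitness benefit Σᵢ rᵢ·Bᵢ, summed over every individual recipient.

r to a full sibling = 0.5 (full sibs share both parents — two paths of length 2: r = 2·(1/2)^2 = 1/2).
r to a first cousin = 1/8 (first cousins share one grandparent pair — two paths of length 4: r = 2·(1/2)^4 = 1/8).
r to an offspring = 1/2 (one parent–offspring link: r = (1/2)^1 = 1/2).
Summing one r·B term per recipient: 3·0.5·0.391 + 4·0.125·0.0267 + 3·0.5·0.236 = 0.95385.

0.95385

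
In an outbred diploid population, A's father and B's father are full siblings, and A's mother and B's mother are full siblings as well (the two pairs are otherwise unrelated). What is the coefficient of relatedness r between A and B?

0.25

Wright's path rule: contributions from independent ancestry routes add.
A and B are related in two ways: first cousins through their fathers (r = 1/8) and first cousins through their mothers (r = 1/8) — i.e. double first cousins.
r = 1/8 + 1/8 = 0.25.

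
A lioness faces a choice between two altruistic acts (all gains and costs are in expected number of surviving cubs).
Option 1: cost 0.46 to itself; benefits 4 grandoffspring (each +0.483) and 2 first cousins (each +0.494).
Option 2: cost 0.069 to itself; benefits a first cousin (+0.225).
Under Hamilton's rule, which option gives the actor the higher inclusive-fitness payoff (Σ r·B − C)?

Option 1: r to a grandoffspring = 0.25.
Option 1: r to a first cousin = 0.125.
Option 1: Σ r·B − C = (4·0.25·0.483 + 2·0.125·0.494) − 0.46 = 0.1465.
Option 2: r to a first cousin = 0.125.
Option 2: Σ r·B − C = (1·0.125·0.225) − 0.069 = -0.040875.
Option 1 has the higher net inclusive-fitness payoff.

Option 1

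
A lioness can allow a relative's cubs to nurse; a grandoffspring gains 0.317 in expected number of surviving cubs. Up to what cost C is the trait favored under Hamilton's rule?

r to a grandoffspring = 1/4 (two parent–offspring links: r = (1/2)^2 = 1/4).
Hamilton's rule: n·r·B > C, so the trait is favored while C < n·r·B = 1·0.25·0.317 = 0.07925.

0.07925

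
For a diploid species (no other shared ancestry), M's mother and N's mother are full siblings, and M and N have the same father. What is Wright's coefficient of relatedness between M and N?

0.375

Relatedness sums over independent paths through distinct common ancestors.
M and N are related in two ways: first cousins through their mothers (r = 1/8) and half-sibs through their shared father (r = 1/4).
r = 1/8 + 1/4 = 3/8 = 0.375.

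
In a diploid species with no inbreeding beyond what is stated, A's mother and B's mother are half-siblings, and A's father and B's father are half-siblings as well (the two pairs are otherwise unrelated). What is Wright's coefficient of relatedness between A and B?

Independent pedigree routes through distinct common ancestors add.
A and B are related in two ways: half first cousins through their mothers (r = 1/16) and half first cousins through their fathers (r = 1/16).
r = 1/16 + 1/16 = 1/8 = 0.125.

0.125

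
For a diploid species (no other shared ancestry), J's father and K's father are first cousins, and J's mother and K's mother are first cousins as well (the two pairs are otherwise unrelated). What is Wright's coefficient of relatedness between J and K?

With two independent routes of shared ancestry, r is the sum of the two contributions.
J and K are related in two ways: second cousins through their fathers (r = 1/32) and second cousins through their mothers (r = 1/32).
r = 1/32 + 1/32 = 0.0625.

0.0625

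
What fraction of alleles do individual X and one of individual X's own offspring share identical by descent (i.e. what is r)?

0.5

Each parent–offspring link contributes a factor of 1/2, and independent paths through distinct common ancestors add.
One parent–offspring link: r = (1/2)^1 = 1/2.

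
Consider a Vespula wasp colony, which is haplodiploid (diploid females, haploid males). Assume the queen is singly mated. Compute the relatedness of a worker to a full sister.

0.75

Haplodiploid full sisters inherit their father's entire haploid genome identically (contributing 1/2) and on average half of their mother's contribution (1/2 · 1/2 = 1/4); r = 1/2 + 1/4 = 3/4.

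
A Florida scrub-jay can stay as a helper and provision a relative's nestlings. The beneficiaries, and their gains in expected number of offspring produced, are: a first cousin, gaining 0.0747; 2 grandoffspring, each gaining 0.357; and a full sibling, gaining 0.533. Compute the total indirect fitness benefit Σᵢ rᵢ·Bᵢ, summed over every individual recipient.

0.4543375

r to a first cousin = 1/8 (first cousins share one grandparent pair — two paths of length 4: r = 2·(1/2)^4 = 1/8).
r to a grandoffspring = 0.25 (two parent–offspring links: r = (1/2)^2 = 1/4).
r to a full sibling = 0.5 (full sibs share both parents — two paths of length 2: r = 2·(1/2)^2 = 1/2).
Summing one r·B term per recipient: 1·0.125·0.0747 + 2·0.25·0.357 + 1·0.5·0.533 = 0.4543375.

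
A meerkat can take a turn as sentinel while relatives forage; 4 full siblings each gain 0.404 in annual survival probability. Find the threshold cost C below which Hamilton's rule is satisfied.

0.808

r to a full sibling = 0.5 (full sibs share both parents — two paths of length 2: r = 2·(1/2)^2 = 1/2).
Hamilton's rule: n·r·B > C, so the trait is favored while C < n·r·B = 4·0.5·0.404 = 0.808.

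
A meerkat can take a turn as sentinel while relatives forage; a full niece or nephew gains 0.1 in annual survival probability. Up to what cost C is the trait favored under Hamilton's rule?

0.025

r to a full niece or nephew = 0.25 (full aunt/uncle↔niece/nephew: two paths of length 3 through the shared grandparent pair: r = 2·(1/2)^3 = 1/4).
Hamilton's rule: n·r·B > C, so the trait is favored while C < n·r·B = 1·0.25·0.1 = 0.025.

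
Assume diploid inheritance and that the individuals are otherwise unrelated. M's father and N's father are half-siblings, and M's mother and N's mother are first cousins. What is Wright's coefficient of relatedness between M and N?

With two independent routes of shared ancestry, r is the sum of the two contributions.
M and N are related in two ways: half first cousins through their fathers (r = 1/16) and second cousins through their mothers (r = 1/32).
r = 1/16 + 1/32 = 3/32 = 0.09375.

0.09375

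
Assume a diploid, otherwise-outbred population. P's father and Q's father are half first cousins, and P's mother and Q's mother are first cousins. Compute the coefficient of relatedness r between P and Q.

Wright's path rule: contributions from independent ancestry routes add.
P and Q are related in two ways: half second cousins through their fathers (r = 1/64) and second cousins through their mothers (r = 1/32).
r = 1/64 + 1/32 = 0.046875.

0.046875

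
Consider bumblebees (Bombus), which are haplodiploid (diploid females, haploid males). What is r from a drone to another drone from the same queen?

0.5

Haploid brothers each carry a random half of the queen's diploid genome, so on average they share half: r = 1/2.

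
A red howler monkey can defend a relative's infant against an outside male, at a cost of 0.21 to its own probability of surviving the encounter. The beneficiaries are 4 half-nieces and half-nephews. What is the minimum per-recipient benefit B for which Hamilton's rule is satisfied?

0.42

r to a half-niece or half-nephew = 0.125 (half-aunt/uncle↔niece/nephew: one path of length 3: r = (1/2)^3 = 1/8).
Hamilton's rule with n recipients of equal r: n·r·B > C, so B > C/(n·r) = 0.21/(4·0.125) = 0.42.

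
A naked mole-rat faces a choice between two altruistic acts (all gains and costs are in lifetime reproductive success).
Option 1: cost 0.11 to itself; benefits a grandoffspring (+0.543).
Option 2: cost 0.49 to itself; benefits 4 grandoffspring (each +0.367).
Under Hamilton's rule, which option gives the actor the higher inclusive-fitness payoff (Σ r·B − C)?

Option 1: r to a grandoffspring = 0.25.
Option 1: Σ r·B − C = (1·0.25·0.543) − 0.11 = 0.02575.
Option 2: r to a grandoffspring = 0.25.
Option 2: Σ r·B − C = (4·0.25·0.367) − 0.49 = -0.123.
Option 1 has the higher net inclusive-fitness payoff.

Option 1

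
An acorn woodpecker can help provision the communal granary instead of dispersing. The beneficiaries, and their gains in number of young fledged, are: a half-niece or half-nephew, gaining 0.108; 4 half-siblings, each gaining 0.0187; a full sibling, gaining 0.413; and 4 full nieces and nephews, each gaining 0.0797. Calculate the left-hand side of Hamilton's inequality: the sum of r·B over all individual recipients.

0.3184

r to a half-niece or half-nephew = 1/8 (half-aunt/uncle↔niece/nephew: one path of length 3: r = (1/2)^3 = 1/8).
r to a half-sibling = 1/4 (half-sibs share one parent — one path of length 2: r = (1/2)^2 = 1/4).
r to a full sibling = 1/2 (full sibs share both parents — two paths of length 2: r = 2·(1/2)^2 = 1/2).
r to a full niece or nephew = 0.25 (full aunt/uncle↔niece/nephew: two paths of length 3 through the shared grandparent pair: r = 2·(1/2)^3 = 1/4).
Summing one r·B term per recipient: 1·0.125·0.108 + 4·0.25·0.0187 + 1·0.5·0.413 + 4·0.25·0.0797 = 0.3184.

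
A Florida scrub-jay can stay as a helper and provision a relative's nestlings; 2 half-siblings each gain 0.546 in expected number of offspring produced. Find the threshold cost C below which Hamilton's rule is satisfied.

0.273

r to a half-sibling = 0.25 (half-sibs share one parent — one path of length 2: r = (1/2)^2 = 1/4).
Hamilton's rule: n·r·B > C, so the trait is favored while C < n·r·B = 2·0.25·0.546 = 0.273.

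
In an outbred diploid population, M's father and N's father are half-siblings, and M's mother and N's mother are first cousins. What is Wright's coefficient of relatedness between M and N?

0.09375

Wright's path rule: contributions from independent ancestry routes add.
M and N are related in two ways: half first cousins through their fathers (r = 1/16) and second cousins through their mothers (r = 1/32).
r = 1/16 + 1/32 = 3/32 = 0.09375.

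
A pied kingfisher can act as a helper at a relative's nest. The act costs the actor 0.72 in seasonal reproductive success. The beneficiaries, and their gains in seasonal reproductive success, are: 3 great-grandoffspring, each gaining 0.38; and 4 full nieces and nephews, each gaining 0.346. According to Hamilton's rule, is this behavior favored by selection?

Hamilton's rule: the trait is favored when the sum of r·B over every recipient exceeds the actor's cost C.
r to a great-grandoffspring = 0.125 (three parent–offspring links: r = (1/2)^3 = 1/8).
r to a full niece or nephew = 1/4 (full aunt/uncle↔niece/nephew: two paths of length 3 through the shared grandparent pair: r = 2·(1/2)^3 = 1/4).
Summing one r·B term per recipient: 3·0.125·0.38 + 4·0.25·0.346 = 0.4885.
0.4885 < 0.72: the indirect benefit is less than the cost.

No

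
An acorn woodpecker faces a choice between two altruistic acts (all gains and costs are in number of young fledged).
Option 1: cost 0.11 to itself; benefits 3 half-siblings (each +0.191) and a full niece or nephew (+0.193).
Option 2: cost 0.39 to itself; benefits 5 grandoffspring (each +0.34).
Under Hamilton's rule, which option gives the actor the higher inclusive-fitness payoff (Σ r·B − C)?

Option 1: r to a half-sibling = 0.25.
Option 1: r to a full niece or nephew = 0.25.
Option 1: Σ r·B − C = (3·0.25·0.191 + 1·0.25·0.193) − 0.11 = 0.0815.
Option 2: r to a grandoffspring = 0.25.
Option 2: Σ r·B − C = (5·0.25·0.34) − 0.39 = 0.035.
Option 1 has the higher net inclusive-fitness payoff.

Option 1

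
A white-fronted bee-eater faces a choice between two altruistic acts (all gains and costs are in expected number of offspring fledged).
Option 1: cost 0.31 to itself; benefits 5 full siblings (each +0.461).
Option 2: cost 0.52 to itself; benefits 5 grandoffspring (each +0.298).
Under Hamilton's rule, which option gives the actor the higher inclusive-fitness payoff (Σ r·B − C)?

Option 1: r to a full sibling = 0.5.
Option 1: Σ r·B − C = (5·0.5·0.461) − 0.31 = 0.8425.
Option 2: r to a grandoffspring = 0.25.
Option 2: Σ r·B − C = (5·0.25·0.298) − 0.52 = -0.1475.
Option 1 has the higher net inclusive-fitness payoff.

Option 1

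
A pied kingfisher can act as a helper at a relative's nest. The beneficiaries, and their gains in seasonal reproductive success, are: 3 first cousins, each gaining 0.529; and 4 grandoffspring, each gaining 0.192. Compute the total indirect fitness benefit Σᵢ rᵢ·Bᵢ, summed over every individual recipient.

r to a first cousin = 0.125 (first cousins share one grandparent pair — two paths of length 4: r = 2·(1/2)^4 = 1/8).
r to a grandoffspring = 0.25 (two parent–offspring links: r = (1/2)^2 = 1/4).
Summing one r·B term per recipient: 3·0.125·0.529 + 4·0.25·0.192 = 0.390375.

0.390375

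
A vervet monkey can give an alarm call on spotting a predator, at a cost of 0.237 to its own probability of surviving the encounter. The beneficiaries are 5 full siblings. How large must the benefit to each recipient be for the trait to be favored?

r to a full sibling = 0.5 (full sibs share both parents — two paths of length 2: r = 2·(1/2)^2 = 1/2).
Hamilton's rule with n recipients of equal r: n·r·B > C, so B > C/(n·r) = 0.237/(5·0.5) = 0.0948.

0.0948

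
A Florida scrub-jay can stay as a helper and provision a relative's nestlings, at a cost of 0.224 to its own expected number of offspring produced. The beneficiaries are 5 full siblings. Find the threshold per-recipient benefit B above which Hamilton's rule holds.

r to a full sibling = 1/2 (full sibs share both parents — two paths of length 2: r = 2·(1/2)^2 = 1/2).
Hamilton's rule with n recipients of equal r: n·r·B > C, so B > C/(n·r) = 0.224/(5·0.5) = 0.0896.

0.0896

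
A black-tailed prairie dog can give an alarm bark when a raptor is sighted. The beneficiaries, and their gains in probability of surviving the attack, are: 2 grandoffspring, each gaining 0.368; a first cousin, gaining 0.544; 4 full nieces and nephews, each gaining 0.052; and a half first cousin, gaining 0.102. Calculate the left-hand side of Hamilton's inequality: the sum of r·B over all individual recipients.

0.310375

r to a grandoffspring = 0.25 (two parent–offspring links: r = (1/2)^2 = 1/4).
r to a first cousin = 0.125 (first cousins share one grandparent pair — two paths of length 4: r = 2·(1/2)^4 = 1/8).
r to a full niece or nephew = 0.25 (full aunt/uncle↔niece/nephew: two paths of length 3 through the shared grandparent pair: r = 2·(1/2)^3 = 1/4).
r to a half first cousin = 1/16 (half first cousins share one grandparent — one path of length 4: r = (1/2)^4 = 1/16).
Summing one r·B term per recipient: 2·0.25·0.368 + 1·0.125·0.544 + 4·0.25·0.052 + 1·0.0625·0.102 = 0.310375.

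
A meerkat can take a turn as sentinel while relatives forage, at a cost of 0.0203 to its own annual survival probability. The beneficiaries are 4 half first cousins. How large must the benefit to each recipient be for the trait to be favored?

r to a half first cousin = 0.0625 (half first cousins share one grandparent — one path of length 4: r = (1/2)^4 = 1/16).
Hamilton's rule with n recipients of equal r: n·r·B > C, so B > C/(n·r) = 0.0203/(4·0.0625) = 0.0812.

0.0812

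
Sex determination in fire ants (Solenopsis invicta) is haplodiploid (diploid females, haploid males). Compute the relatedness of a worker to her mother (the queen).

One meiotic link between diploid queen and diploid daughter: r = 1/2.

0.5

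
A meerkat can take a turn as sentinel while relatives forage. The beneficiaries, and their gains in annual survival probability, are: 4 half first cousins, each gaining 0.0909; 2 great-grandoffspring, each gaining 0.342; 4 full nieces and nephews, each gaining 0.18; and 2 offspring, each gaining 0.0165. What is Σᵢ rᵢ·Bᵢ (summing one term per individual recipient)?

0.304725

r to a half first cousin = 1/16 (half first cousins share one grandparent — one path of length 4: r = (1/2)^4 = 1/16).
r to a great-grandoffspring = 1/8 (three parent–offspring links: r = (1/2)^3 = 1/8).
r to a full niece or nephew = 0.25 (full aunt/uncle↔niece/nephew: two paths of length 3 through the shared grandparent pair: r = 2·(1/2)^3 = 1/4).
r to an offspring = 1/2 (one parent–offspring link: r = (1/2)^1 = 1/2).
Summing one r·B term per recipient: 4·0.0625·0.0909 + 2·0.125·0.342 + 4·0.25·0.18 + 2·0.5·0.0165 = 0.304725.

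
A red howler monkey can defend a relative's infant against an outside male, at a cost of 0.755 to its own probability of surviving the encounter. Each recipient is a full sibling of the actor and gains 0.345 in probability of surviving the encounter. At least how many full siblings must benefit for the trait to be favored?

r to a full sibling = 1/2 (full sibs share both parents — two paths of length 2: r = 2·(1/2)^2 = 1/2).
Hamilton's rule: n·r·B > C  ⇒  n > C/(r·B) = 0.755/(0.5·0.345) = 4.377.
The smallest integer exceeding 4.377 is 5.

5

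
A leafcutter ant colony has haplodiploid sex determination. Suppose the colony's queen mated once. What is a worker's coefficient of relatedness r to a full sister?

Haplodiploid full sisters inherit their father's entire haploid genome identically (contributing 1/2) and on average half of their mother's contribution (1/2 · 1/2 = 1/4); r = 1/2 + 1/4 = 3/4.

0.75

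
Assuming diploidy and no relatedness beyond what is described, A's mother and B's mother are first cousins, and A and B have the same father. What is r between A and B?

0.28125

Wright's path rule: contributions from independent ancestry routes add.
A and B are related in two ways: second cousins through their mothers (r = 1/32) and half-sibs through their shared father (r = 1/4).
r = 1/32 + 1/4 = 0.28125.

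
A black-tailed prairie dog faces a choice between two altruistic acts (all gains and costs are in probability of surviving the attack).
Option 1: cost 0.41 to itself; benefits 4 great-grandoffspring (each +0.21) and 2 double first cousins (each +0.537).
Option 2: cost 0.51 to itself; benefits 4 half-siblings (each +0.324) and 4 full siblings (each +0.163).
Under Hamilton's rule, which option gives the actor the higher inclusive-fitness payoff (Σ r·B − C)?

Option 2

Option 1: r to a great-grandoffspring = 0.125.
Option 1: r to a double first cousin = 0.25.
Option 1: Σ r·B − C = (4·0.125·0.21 + 2·0.25·0.537) − 0.41 = -0.0365.
Option 2: r to a half-sibling = 0.25.
Option 2: r to a full sibling = 0.5.
Option 2: Σ r·B − C = (4·0.25·0.324 + 4·0.5·0.163) − 0.51 = 0.14.
Option 2 has the higher net inclusive-fitness payoff.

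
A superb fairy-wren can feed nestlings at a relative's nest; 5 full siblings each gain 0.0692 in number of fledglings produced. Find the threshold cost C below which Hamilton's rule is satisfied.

0.173

r to a full sibling = 0.5 (full sibs share both parents — two paths of length 2: r = 2·(1/2)^2 = 1/2).
Hamilton's rule: n·r·B > C, so the trait is favored while C < n·r·B = 5·0.5·0.0692 = 0.173.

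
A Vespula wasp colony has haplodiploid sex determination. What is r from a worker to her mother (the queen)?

One meiotic link between diploid queen and diploid daughter: r = 1/2.

0.5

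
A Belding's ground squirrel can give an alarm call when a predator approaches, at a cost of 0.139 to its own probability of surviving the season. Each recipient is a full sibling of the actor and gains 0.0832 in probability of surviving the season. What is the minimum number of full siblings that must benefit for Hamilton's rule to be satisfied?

r to a full sibling = 1/2 (full sibs share both parents — two paths of length 2: r = 2·(1/2)^2 = 1/2).
Hamilton's rule: n·r·B > C  ⇒  n > C/(r·B) = 0.139/(0.5·0.0832) = 3.341.
The smallest integer exceeding 3.341 is 4.

4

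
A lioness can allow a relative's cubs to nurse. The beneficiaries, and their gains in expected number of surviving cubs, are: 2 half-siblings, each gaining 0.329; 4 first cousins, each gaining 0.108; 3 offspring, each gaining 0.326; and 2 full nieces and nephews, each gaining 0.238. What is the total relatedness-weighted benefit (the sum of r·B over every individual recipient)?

0.8265

r to a half-sibling = 1/4 (half-sibs share one parent — one path of length 2: r = (1/2)^2 = 1/4).
r to a first cousin = 1/8 (first cousins share one grandparent pair — two paths of length 4: r = 2·(1/2)^4 = 1/8).
r to an offspring = 1/2 (one parent–offspring link: r = (1/2)^1 = 1/2).
r to a full niece or nephew = 0.25 (full aunt/uncle↔niece/nephew: two paths of length 3 through the shared grandparent pair: r = 2·(1/2)^3 = 1/4).
Summing one r·B term per recipient: 2·0.25·0.329 + 4·0.125·0.108 + 3·0.5·0.326 + 2·0.25·0.238 = 0.8265.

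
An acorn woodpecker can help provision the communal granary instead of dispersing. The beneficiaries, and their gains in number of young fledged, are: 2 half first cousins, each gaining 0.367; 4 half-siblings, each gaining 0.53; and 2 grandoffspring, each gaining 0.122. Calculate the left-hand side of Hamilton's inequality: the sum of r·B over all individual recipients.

0.636875

r to a half first cousin = 0.0625 (half first cousins share one grandparent — one path of length 4: r = (1/2)^4 = 1/16).
r to a half-sibling = 1/4 (half-sibs share one parent — one path of length 2: r = (1/2)^2 = 1/4).
r to a grandoffspring = 0.25 (two parent–offspring links: r = (1/2)^2 = 1/4).
Summing one r·B term per recipient: 2·0.0625·0.367 + 4·0.25·0.53 + 2·0.25·0.122 = 0.636875.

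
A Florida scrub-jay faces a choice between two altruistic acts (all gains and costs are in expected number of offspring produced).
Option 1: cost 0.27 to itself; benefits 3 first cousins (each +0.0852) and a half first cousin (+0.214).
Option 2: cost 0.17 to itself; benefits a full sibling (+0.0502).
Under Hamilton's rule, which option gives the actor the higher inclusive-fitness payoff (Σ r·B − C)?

Option 1: r to a first cousin = 0.125.
Option 1: r to a half first cousin = 0.0625.
Option 1: Σ r·B − C = (3·0.125·0.0852 + 1·0.0625·0.214) − 0.27 = -0.224675.
Option 2: r to a full sibling = 0.5.
Option 2: Σ r·B − C = (1·0.5·0.0502) − 0.17 = -0.1449.
Option 2 has the higher net inclusive-fitness payoff.

Option 2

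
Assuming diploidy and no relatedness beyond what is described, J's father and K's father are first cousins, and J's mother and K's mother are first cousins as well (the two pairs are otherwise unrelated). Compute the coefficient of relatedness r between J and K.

0.0625

With two independent routes of shared ancestry, r is the sum of the two contributions.
J and K are related in two ways: second cousins through their fathers (r = 1/32) and second cousins through their mothers (r = 1/32).
r = 1/32 + 1/32 = 0.0625.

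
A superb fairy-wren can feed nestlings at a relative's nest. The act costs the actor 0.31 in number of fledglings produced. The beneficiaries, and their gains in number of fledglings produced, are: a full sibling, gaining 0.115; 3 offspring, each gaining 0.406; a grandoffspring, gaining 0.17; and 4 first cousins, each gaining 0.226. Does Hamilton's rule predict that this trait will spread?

Hamilton's rule: the trait is favored when the sum of r·B over every recipient exceeds the actor's cost C.
r to a full sibling = 0.5 (full sibs share both parents — two paths of length 2: r = 2·(1/2)^2 = 1/2).
r to an offspring = 1/2 (one parent–offspring link: r = (1/2)^1 = 1/2).
r to a grandoffspring = 0.25 (two parent–offspring links: r = (1/2)^2 = 1/4).
r to a first cousin = 0.125 (first cousins share one grandparent pair — two paths of length 4: r = 2·(1/2)^4 = 1/8).
Summing one r·B term per recipient: 1·0.5·0.115 + 3·0.5·0.406 + 1·0.25·0.17 + 4·0.125·0.226 = 0.822.
0.822 > 0.31: the indirect benefit exceeds the cost.

Yes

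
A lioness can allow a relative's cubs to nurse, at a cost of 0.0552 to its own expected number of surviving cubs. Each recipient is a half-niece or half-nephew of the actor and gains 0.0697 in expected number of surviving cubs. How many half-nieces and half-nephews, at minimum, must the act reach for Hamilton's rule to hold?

r to a half-niece or half-nephew = 1/8 (half-aunt/uncle↔niece/nephew: one path of length 3: r = (1/2)^3 = 1/8).
Hamilton's rule: n·r·B > C  ⇒  n > C/(r·B) = 0.0552/(0.125·0.0697) = 6.336.
The smallest integer exceeding 6.336 is 7.

7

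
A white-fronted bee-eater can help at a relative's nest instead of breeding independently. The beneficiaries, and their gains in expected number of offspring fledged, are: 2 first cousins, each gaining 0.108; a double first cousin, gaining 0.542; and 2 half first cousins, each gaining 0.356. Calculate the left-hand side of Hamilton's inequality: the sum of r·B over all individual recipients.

r to a first cousin = 1/8 (first cousins share one grandparent pair — two paths of length 4: r = 2·(1/2)^4 = 1/8).
r to a double first cousin = 1/4 (double first cousins share both grandparent pairs — four paths of length 4: r = 4·(1/2)^4 = 1/4).
r to a half first cousin = 1/16 (half first cousins share one grandparent — one path of length 4: r = (1/2)^4 = 1/16).
Summing one r·B term per recipient: 2·0.125·0.108 + 1·0.25·0.542 + 2·0.0625·0.356 = 0.207.

0.207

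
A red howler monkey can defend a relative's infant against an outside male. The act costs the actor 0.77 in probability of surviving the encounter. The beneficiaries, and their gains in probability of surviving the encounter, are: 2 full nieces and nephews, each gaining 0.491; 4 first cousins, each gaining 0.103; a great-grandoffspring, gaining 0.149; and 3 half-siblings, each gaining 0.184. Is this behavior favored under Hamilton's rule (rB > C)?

Hamilton's rule: the trait is favored when the sum of r·B over every recipient exceeds the actor's cost C.
r to a full niece or nephew = 0.25 (full aunt/uncle↔niece/nephew: two paths of length 3 through the shared grandparent pair: r = 2·(1/2)^3 = 1/4).
r to a first cousin = 0.125 (first cousins share one grandparent pair — two paths of length 4: r = 2·(1/2)^4 = 1/8).
r to a great-grandoffspring = 1/8 (three parent–offspring links: r = (1/2)^3 = 1/8).
r to a half-sibling = 1/4 (half-sibs share one parent — one path of length 2: r = (1/2)^2 = 1/4).
Summing one r·B term per recipient: 2·0.25·0.491 + 4·0.125·0.103 + 1·0.125·0.149 + 3·0.25·0.184 = 0.453625.
0.453625 < 0.77: the indirect benefit is less than the cost.

No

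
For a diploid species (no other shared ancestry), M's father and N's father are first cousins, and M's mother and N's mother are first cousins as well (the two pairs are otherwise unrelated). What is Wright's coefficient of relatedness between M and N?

0.0625

With two independent routes of shared ancestry, r is the sum of the two contributions.
M and N are related in two ways: second cousins through their fathers (r = 1/32) and second cousins through their mothers (r = 1/32).
r = 1/32 + 1/32 = 0.0625.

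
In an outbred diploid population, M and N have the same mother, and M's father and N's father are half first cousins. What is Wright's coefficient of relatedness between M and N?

0.265625

Independent pedigree routes through distinct common ancestors add.
M and N are related in two ways: half-sibs through their shared mother (r = 1/4) and half second cousins through their fathers (r = 1/64).
r = 1/4 + 1/64 = 17/64 = 0.265625.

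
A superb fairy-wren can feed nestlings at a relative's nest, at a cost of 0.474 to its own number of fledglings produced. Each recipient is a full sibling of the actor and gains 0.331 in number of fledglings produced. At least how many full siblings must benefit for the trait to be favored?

r to a full sibling = 0.5 (full sibs share both parents — two paths of length 2: r = 2·(1/2)^2 = 1/2).
Hamilton's rule: n·r·B > C  ⇒  n > C/(r·B) = 0.474/(0.5·0.331) = 2.864.
The smallest integer exceeding 2.864 is 3.

3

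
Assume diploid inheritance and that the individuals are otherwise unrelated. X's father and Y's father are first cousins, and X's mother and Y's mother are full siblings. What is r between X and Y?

Independent pedigree routes through distinct common ancestors add.
X and Y are related in two ways: second cousins through their fathers (r = 1/32) and first cousins through their mothers (r = 1/8).
r = 1/32 + 1/8 = 5/32 = 0.15625.

0.15625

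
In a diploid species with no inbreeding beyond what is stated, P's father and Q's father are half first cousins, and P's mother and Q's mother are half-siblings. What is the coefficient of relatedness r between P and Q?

Relatedness sums over independent paths through distinct common ancestors.
P and Q are related in two ways: half second cousins through their fathers (r = 1/64) and half first cousins through their mothers (r = 1/16).
r = 1/64 + 1/16 = 0.078125.

0.078125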